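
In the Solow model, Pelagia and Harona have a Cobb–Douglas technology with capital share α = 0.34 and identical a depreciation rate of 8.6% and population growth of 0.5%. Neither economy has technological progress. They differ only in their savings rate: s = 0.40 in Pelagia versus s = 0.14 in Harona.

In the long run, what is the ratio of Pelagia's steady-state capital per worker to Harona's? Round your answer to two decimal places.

Steady-state k* = [s/(n + δ)]^(1/(1−α)), so the ratio is [ (s_P/(n + δ)_P) / (s_H/(n + δ)_H) ]^1.5152.
s_P/(n + δ)_P = 0.40/0.091 = 4.3956; s_H/(n + δ)_H = 0.14/0.091 = 1.5385.
Ratio = (4.3956/1.5385)^1.5152 = 2.8571^1.5152 ≈ 4.9070

k*_P / k*_H ≈ 4.91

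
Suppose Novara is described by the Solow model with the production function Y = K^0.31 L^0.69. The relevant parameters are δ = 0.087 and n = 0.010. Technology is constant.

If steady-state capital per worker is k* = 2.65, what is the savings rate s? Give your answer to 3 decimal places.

s ≈ 0.190

Steady state requires s·f(k) = (n + δ)·k, i.e. s·k^α = (n + δ)·k.
So s / (n + δ) = (k*)^(1−α) = 2.65^0.69 = 1.9590.
Therefore s = 1.9590 × (n + δ) = 1.9590 × 0.097 = 0.1900.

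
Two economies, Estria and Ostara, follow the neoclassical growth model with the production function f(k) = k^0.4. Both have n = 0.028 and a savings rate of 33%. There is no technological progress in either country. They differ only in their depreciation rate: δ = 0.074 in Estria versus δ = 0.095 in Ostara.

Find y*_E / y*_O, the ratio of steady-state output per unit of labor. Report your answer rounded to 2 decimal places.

ratio ≈ 1.13

Steady-state y* = [s/(n + δ)]^(α/(1−α)), so the ratio is [ (s_E/(n + δ)_E) / (s_O/(n + δ)_O) ]^0.6667.
s_E/(n + δ)_E = 0.33/0.102 = 3.2353; s_O/(n + δ)_O = 0.33/0.123 = 2.6829.
Ratio = (3.2353/2.6829)^0.6667 = 1.2059^0.6667 ≈ 1.1329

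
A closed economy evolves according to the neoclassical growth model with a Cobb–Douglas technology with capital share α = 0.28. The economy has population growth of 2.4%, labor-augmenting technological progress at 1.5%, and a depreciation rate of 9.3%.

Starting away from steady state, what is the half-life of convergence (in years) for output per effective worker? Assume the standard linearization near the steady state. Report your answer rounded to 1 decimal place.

Near the steady state the convergence rate is λ = (1 − α)(n + g + δ).
λ = (1 − 0.28) × 0.132 = 0.72 × 0.132 = 0.09504
Half-life = ln 2 / λ = 0.6931 / 0.09504 ≈ 7.29 years

half-life ≈ 7.3 years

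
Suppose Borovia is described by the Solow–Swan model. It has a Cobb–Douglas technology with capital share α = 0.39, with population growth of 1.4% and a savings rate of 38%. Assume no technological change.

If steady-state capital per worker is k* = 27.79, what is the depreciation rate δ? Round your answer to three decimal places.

δ ≈ 0.036

Steady state requires s·f(k) = (n + δ)·k, i.e. s·k^α = (n + δ)·k.
So s / (n + δ) = (k*)^(1−α) = 27.79^0.61 = 7.5993.
Therefore n + δ = s / 7.5993 = 0.38 / 7.5993 = 0.0500, so δ = 0.0500 − 0.014 = 0.0360.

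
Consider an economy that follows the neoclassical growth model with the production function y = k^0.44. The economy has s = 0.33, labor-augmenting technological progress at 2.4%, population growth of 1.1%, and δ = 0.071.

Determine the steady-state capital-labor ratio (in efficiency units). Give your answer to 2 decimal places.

k* ≈ 7.60

At the steady state, Δk = 0, so s·k^α = (n + g + δ)·k.
Dividing both sides by k: k^(1−α) = s / (n + g + δ).
k^0.56 = 0.33 / (0.011 + 0.024 + 0.071) = 0.33 / 0.106 = 3.1132
k* = 3.1132^(1/0.56) ≈ 7.5985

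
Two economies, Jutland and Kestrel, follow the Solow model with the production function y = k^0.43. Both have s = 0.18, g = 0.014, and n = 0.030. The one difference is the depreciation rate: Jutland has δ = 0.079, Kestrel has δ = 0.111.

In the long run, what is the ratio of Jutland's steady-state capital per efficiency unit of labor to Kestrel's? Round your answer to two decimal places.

Steady-state k* = [s/(n + g + δ)]^(1/(1−α)), so the ratio is [ (s_J/(n + g + δ)_J) / (s_K/(n + g + δ)_K) ]^1.7544.
s_J/(n + g + δ)_J = 0.18/0.123 = 1.4634; s_K/(n + g + δ)_K = 0.18/0.155 = 1.1613.
Ratio = (1.4634/1.1613)^1.7544 = 1.2601^1.7544 ≈ 1.5002

ratio ≈ 1.50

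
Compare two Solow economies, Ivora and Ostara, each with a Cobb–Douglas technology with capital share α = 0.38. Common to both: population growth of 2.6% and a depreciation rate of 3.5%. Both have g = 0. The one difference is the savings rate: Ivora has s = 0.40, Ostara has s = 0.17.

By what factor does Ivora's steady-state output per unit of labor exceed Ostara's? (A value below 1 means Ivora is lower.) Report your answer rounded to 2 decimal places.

Steady-state y* = [s/(n + δ)]^(α/(1−α)), so the ratio is [ (s_I/(n + δ)_I) / (s_O/(n + δ)_O) ]^0.6129.
s_I/(n + δ)_I = 0.40/0.061 = 6.5574; s_O/(n + δ)_O = 0.17/0.061 = 2.7869.
Ratio = (6.5574/2.7869)^0.6129 = 2.3529^0.6129 ≈ 1.6895

y*_I / y*_O ≈ 1.69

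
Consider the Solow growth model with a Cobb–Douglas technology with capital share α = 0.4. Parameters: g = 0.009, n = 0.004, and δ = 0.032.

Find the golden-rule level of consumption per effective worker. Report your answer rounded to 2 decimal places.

c_gold ≈ 2.57

At the golden rule, f'(k) = n + g + δ, so α·k^(α−1) = n + g + δ and k_gold = (α/(n + g + δ))^(1/(1−α)).
k_gold = (0.4/0.045)^(1/0.6) = 8.8889^1.6667 ≈ 38.1456
c_gold = f(k_gold) − (n + g + δ)·k_gold = 4.2912 − 0.045×38.1456 ≈ 2.5746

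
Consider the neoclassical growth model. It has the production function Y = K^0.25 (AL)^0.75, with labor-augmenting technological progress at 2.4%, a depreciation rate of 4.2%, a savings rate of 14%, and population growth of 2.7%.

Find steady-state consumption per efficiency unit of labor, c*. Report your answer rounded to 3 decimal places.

In steady state, investment equals break-even investment: s·k^α = (n + g + δ)·k.
Rearranging, k^(1−α) = s / (n + g + δ).
k^0.75 = 0.14 / (0.027 + 0.024 + 0.042) = 0.14 / 0.093 = 1.5054
k* = 1.5054^(1/0.75) ≈ 1.7253
y* = (k*)^α = 1.7253^0.25 ≈ 1.1461
c* = (1 − s)·y* = (1 − 0.14) × 1.1461 ≈ 0.9856

c* ≈ 0.986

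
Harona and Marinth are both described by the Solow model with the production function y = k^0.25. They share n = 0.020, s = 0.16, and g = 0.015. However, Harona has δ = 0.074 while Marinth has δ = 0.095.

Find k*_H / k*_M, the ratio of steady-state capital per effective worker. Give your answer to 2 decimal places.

Steady-state k* = [s/(n + g + δ)]^(1/(1−α)), so the ratio is [ (s_H/(n + g + δ)_H) / (s_M/(n + g + δ)_M) ]^1.3333.
s_H/(n + g + δ)_H = 0.16/0.109 = 1.4679; s_M/(n + g + δ)_M = 0.16/0.130 = 1.2308.
Ratio = (1.4679/1.2308)^1.3333 = 1.1926^1.3333 ≈ 1.2647

k*_H / k*_M ≈ 1.26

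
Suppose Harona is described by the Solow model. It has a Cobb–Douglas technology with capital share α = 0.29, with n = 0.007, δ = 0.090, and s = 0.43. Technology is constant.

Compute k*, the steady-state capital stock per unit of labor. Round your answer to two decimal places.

k* = 8.14

In steady state, investment equals break-even investment: s·k^α = (n + δ)·k.
Rearranging, k^(1−α) = s / (n + δ).
k^0.71 = 0.43 / (0.007 + 0.090) = 0.43 / 0.097 = 4.4330
k* = 4.4330^(1/0.71) ≈ 8.1441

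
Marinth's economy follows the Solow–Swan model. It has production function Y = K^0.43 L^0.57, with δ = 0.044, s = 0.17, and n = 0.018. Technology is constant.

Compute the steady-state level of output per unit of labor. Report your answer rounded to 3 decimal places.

In steady state, investment equals break-even investment: s·k^α = (n + δ)·k.
Rearranging, k^(1−α) = s / (n + δ).
k^0.57 = 0.17 / (0.018 + 0.044) = 0.17 / 0.062 = 2.7419
k* = 2.7419^(1/0.57) ≈ 5.8683
y* = (k*)^α = 5.8683^0.43 ≈ 2.1402

y* = 2.140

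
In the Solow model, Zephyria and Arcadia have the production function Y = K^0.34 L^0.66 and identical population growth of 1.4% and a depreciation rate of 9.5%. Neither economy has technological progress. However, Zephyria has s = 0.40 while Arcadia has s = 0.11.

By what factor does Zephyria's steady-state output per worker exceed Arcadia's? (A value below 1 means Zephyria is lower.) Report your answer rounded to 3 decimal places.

ratio ≈ 1.945

Steady-state y* = [s/(n + δ)]^(α/(1−α)), so the ratio is [ (s_Z/(n + δ)_Z) / (s_A/(n + δ)_A) ]^0.5152.
s_Z/(n + δ)_Z = 0.40/0.109 = 3.6697; s_A/(n + δ)_A = 0.11/0.109 = 1.0092.
Ratio = (3.6697/1.0092)^0.5152 = 3.6362^0.5152 ≈ 1.9447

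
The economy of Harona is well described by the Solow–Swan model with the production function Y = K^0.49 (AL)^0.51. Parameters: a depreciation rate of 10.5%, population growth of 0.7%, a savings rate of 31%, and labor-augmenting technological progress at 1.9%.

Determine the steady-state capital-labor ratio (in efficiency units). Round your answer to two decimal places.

In steady state, investment equals break-even investment: s·k^α = (n + g + δ)·k.
Rearranging, k^(1−α) = s / (n + g + δ).
k^0.51 = 0.31 / (0.007 + 0.019 + 0.105) = 0.31 / 0.131 = 2.3664
k* = 2.3664^(1/0.51) ≈ 5.4138

k* ≈ 5.41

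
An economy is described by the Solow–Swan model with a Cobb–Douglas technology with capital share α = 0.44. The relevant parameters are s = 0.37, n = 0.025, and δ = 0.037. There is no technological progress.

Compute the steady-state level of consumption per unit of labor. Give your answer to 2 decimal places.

At the steady state, Δk = 0, so s·k^α = (n + δ)·k.
Rearranging, k^(1−α) = s / (n + δ).
k^0.56 = 0.37 / (0.025 + 0.037) = 0.37 / 0.062 = 5.9677
k* = 5.9677^(1/0.56) ≈ 24.2868
y* = (k*)^α = 24.2868^0.44 ≈ 4.0697
c* = (1 − s)·y* = (1 − 0.37) × 4.0697 ≈ 2.5639

c* = 2.56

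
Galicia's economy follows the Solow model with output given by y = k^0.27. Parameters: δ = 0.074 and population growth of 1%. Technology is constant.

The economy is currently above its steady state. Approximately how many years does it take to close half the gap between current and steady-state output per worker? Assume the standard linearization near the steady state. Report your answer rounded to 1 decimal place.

about 11.3 years

Near the steady state the convergence rate is λ = (1 − α)(n + δ).
λ = (1 − 0.27) × 0.084 = 0.73 × 0.084 = 0.06132
Half-life = ln 2 / λ = 0.6931 / 0.06132 ≈ 11.30 years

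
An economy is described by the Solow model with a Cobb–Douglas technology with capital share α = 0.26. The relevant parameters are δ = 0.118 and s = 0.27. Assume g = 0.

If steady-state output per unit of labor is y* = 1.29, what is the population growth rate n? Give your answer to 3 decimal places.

n ≈ 0.013

At the steady state, Δk = 0, so s·k^α = (n + δ)·k.
Since y* = [s/(n + δ)]^(α/(1−α)), we have s/(n + δ) = (y*)^((1−α)/α) = 1.29^2.8462 = 2.0642.
Therefore n + δ = s / 2.0642 = 0.27 / 2.0642 = 0.1308, so n = 0.1308 − 0.118 = 0.0128.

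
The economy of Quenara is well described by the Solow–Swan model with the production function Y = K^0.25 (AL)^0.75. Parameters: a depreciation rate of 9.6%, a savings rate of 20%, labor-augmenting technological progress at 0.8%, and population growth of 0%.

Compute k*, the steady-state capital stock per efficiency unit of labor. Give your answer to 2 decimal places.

k* = 2.39

In steady state, investment equals break-even investment: s·k^α = (n + g + δ)·k.
Dividing both sides by k: k^(1−α) = s / (n + g + δ).
k^0.75 = 0.20 / (0.000 + 0.008 + 0.096) = 0.20 / 0.104 = 1.9231
k* = 1.9231^(1/0.75) ≈ 2.3915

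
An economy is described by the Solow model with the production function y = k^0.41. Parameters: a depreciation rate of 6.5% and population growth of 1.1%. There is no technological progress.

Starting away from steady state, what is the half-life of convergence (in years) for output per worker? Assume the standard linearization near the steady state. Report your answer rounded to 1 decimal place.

t_½ ≈ 15.5 years

Near the steady state the convergence rate is λ = (1 − α)(n + δ).
λ = (1 − 0.41) × 0.076 = 0.59 × 0.076 = 0.04484
Half-life = ln 2 / λ = 0.6931 / 0.04484 ≈ 15.46 years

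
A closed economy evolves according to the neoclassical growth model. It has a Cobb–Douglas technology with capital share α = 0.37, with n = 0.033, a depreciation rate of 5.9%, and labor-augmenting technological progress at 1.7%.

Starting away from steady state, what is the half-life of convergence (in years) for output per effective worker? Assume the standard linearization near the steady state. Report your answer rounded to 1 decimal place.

half-life ≈ 10.1 years

Near the steady state the convergence rate is λ = (1 − α)(n + g + δ).
λ = (1 − 0.37) × 0.109 = 0.63 × 0.109 = 0.06867
Half-life = ln 2 / λ = 0.6931 / 0.06867 ≈ 10.09 years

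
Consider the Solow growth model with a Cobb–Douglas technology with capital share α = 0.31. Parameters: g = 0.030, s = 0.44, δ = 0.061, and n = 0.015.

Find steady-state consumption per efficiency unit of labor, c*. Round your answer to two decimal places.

c* ≈ 1.06

At the steady state, Δk = 0, so s·k^α = (n + g + δ)·k.
Dividing both sides by k: k^(1−α) = s / (n + g + δ).
k^0.69 = 0.44 / (0.015 + 0.030 + 0.061) = 0.44 / 0.106 = 4.1509
k* = 4.1509^(1/0.69) ≈ 7.8679
y* = (k*)^α = 7.8679^0.31 ≈ 1.8955
c* = (1 − s)·y* = (1 − 0.44) × 1.8955 ≈ 1.0615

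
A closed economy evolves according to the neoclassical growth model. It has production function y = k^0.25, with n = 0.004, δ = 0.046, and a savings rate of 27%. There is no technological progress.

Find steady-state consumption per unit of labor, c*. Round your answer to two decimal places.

At the steady state, Δk = 0, so s·k^α = (n + δ)·k.
Dividing both sides by k: k^(1−α) = s / (n + δ).
k^0.75 = 0.27 / (0.004 + 0.046) = 0.27 / 0.050 = 5.4000
k* = 5.4000^(1/0.75) ≈ 9.4738
y* = (k*)^α = 9.4738^0.25 ≈ 1.7544
c* = (1 − s)·y* = (1 − 0.27) × 1.7544 ≈ 1.2807

c* = 1.28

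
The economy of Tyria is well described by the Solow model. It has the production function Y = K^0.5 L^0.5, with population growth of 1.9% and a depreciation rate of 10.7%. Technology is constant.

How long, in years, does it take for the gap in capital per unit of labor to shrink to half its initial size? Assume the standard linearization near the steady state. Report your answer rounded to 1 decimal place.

t_½ ≈ 11.0 years

Near the steady state the convergence rate is λ = (1 − α)(n + δ).
λ = (1 − 0.5) × 0.126 = 0.5 × 0.126 = 0.0630
Half-life = ln 2 / λ = 0.6931 / 0.0630 ≈ 11.00 years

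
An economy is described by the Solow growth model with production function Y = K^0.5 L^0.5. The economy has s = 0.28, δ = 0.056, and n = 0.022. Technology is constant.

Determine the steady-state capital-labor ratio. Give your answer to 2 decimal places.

k* = 12.89

At the steady state, Δk = 0, so s·k^α = (n + δ)·k.
Rearranging, k^(1−α) = s / (n + δ).
k^0.5 = 0.28 / (0.022 + 0.056) = 0.28 / 0.078 = 3.5897
k* = 3.5897^(1/0.5) ≈ 12.8859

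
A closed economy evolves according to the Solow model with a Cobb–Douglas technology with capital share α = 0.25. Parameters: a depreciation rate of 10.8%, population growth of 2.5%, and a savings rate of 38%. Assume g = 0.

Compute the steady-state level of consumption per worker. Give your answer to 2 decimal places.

In steady state, investment equals break-even investment: s·k^α = (n + δ)·k.
Rearranging, k^(1−α) = s / (n + δ).
k^0.75 = 0.38 / (0.025 + 0.108) = 0.38 / 0.133 = 2.8571
k* = 2.8571^(1/0.75) ≈ 4.0542
y* = (k*)^α = 4.0542^0.25 ≈ 1.4190
c* = (1 − s)·y* = (1 − 0.38) × 1.4190 ≈ 0.8798

c* = 0.88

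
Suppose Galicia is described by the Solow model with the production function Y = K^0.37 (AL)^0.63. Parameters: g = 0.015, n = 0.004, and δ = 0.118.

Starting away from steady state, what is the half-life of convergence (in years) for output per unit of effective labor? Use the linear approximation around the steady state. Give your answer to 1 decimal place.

Near the steady state the convergence rate is λ = (1 − α)(n + g + δ).
λ = (1 − 0.37) × 0.137 = 0.63 × 0.137 = 0.08631
Half-life = ln 2 / λ = 0.6931 / 0.08631 ≈ 8.03 years

half-life ≈ 8.0 years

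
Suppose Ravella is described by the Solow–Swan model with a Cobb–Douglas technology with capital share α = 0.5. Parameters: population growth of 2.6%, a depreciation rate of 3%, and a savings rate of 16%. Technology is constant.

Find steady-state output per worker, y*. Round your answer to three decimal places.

At the steady state, Δk = 0, so s·k^α = (n + δ)·k.
Dividing both sides by k: k^(1−α) = s / (n + δ).
k^0.5 = 0.16 / (0.026 + 0.030) = 0.16 / 0.056 = 2.8571
k* = 2.8571^(1/0.5) ≈ 8.1630
y* = (k*)^α = 8.1630^0.5 ≈ 2.8571

y* ≈ 2.857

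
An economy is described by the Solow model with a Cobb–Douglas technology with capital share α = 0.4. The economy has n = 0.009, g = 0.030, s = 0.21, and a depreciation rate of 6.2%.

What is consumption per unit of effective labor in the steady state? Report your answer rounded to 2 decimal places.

c* = 1.29

In steady state, investment equals break-even investment: s·k^α = (n + g + δ)·k.
Dividing both sides by k: k^(1−α) = s / (n + g + δ).
k^0.6 = 0.21 / (0.009 + 0.030 + 0.062) = 0.21 / 0.101 = 2.0792
k* = 2.0792^(1/0.6) ≈ 3.3871
y* = (k*)^α = 3.3871^0.4 ≈ 1.6290
c* = (1 − s)·y* = (1 − 0.21) × 1.6290 ≈ 1.2869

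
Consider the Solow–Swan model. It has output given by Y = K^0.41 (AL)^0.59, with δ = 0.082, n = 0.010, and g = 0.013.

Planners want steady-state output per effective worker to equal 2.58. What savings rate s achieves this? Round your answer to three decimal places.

Steady state requires s·f(k) = (n + g + δ)·k, i.e. s·k^α = (n + g + δ)·k.
Since y* = [s/(n + g + δ)]^(α/(1−α)), we have s/(n + g + δ) = (y*)^((1−α)/α) = 2.58^1.439 = 3.9113.
Therefore s = 3.9113 × (n + g + δ) = 3.9113 × 0.105 = 0.4107.

s ≈ 0.411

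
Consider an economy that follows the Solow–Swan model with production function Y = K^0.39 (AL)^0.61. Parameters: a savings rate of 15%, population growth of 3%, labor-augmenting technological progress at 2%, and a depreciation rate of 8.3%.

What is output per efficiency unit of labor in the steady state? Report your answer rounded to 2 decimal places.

At the steady state, Δk = 0, so s·k^α = (n + g + δ)·k.
Dividing both sides by k: k^(1−α) = s / (n + g + δ).
k^0.61 = 0.15 / (0.030 + 0.020 + 0.083) = 0.15 / 0.133 = 1.1278
k* = 1.1278^(1/0.61) ≈ 1.2179
y* = (k*)^α = 1.2179^0.39 ≈ 1.0799

y* = 1.08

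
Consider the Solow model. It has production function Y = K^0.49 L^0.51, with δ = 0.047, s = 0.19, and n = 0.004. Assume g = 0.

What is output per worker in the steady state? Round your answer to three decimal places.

Steady state requires s·f(k) = (n + δ)·k, i.e. s·k^α = (n + δ)·k.
Dividing both sides by k: k^(1−α) = s / (n + δ).
k^0.51 = 0.19 / (0.004 + 0.047) = 0.19 / 0.051 = 3.7255
k* = 3.7255^(1/0.51) ≈ 13.1816
y* = (k*)^α = 13.1816^0.49 ≈ 3.5382

y* = 3.538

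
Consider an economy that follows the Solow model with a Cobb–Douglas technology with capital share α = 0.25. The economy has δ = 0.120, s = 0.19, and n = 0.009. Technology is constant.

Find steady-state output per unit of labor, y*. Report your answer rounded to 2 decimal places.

At the steady state, Δk = 0, so s·k^α = (n + δ)·k.
Rearranging, k^(1−α) = s / (n + δ).
k^0.75 = 0.19 / (0.009 + 0.120) = 0.19 / 0.129 = 1.4729
k* = 1.4729^(1/0.75) ≈ 1.6758
y* = (k*)^α = 1.6758^0.25 ≈ 1.1378

y* ≈ 1.14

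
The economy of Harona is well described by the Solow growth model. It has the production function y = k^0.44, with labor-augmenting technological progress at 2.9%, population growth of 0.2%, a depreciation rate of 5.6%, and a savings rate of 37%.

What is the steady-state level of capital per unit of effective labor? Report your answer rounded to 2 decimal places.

At the steady state, Δk = 0, so s·k^α = (n + g + δ)·k.
Rearranging, k^(1−α) = s / (n + g + δ).
k^0.56 = 0.37 / (0.002 + 0.029 + 0.056) = 0.37 / 0.087 = 4.2529
k* = 4.2529^(1/0.56) ≈ 13.2633

k* ≈ 13.26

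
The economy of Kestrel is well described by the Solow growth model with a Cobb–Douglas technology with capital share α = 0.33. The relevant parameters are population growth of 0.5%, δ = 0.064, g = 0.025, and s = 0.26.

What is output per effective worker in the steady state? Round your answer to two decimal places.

y* = 1.65

Steady state requires s·f(k) = (n + g + δ)·k, i.e. s·k^α = (n + g + δ)·k.
Rearranging, k^(1−α) = s / (n + g + δ).
k^0.67 = 0.26 / (0.005 + 0.025 + 0.064) = 0.26 / 0.094 = 2.7660
k* = 2.7660^(1/0.67) ≈ 4.5654
y* = (k*)^α = 4.5654^0.33 ≈ 1.6505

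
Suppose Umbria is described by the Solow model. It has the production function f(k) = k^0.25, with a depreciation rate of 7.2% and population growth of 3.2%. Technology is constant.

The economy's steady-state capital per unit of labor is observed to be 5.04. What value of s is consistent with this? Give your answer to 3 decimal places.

s ≈ 0.350

In steady state, investment equals break-even investment: s·k^α = (n + δ)·k.
So s / (n + δ) = (k*)^(1−α) = 5.04^0.75 = 3.3637.
Therefore s = 3.3637 × (n + δ) = 3.3637 × 0.104 = 0.3498.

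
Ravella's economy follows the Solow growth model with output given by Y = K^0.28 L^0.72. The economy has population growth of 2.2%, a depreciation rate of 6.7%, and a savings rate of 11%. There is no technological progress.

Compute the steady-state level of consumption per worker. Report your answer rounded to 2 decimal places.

Steady state requires s·f(k) = (n + δ)·k, i.e. s·k^α = (n + δ)·k.
Rearranging, k^(1−α) = s / (n + δ).
k^0.72 = 0.11 / (0.022 + 0.067) = 0.11 / 0.089 = 1.2360
k* = 1.2360^(1/0.72) ≈ 1.3422
y* = (k*)^α = 1.3422^0.28 ≈ 1.0859
c* = (1 − s)·y* = (1 − 0.11) × 1.0859 ≈ 0.9665

c* = 0.97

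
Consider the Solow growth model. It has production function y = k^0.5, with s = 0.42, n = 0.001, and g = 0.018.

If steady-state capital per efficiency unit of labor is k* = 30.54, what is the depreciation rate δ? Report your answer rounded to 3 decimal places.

At the steady state, Δk = 0, so s·k^α = (n + g + δ)·k.
So s / (n + g + δ) = (k*)^(1−α) = 30.54^0.5 = 5.5263.
Therefore n + g + δ = s / 5.5263 = 0.42 / 5.5263 = 0.0760, so δ = 0.0760 − 0.019 = 0.0570.

δ ≈ 0.057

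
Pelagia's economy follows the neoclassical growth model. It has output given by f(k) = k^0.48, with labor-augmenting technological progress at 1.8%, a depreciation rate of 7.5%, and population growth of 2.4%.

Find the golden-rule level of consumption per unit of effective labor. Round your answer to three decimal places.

c_gold ≈ 1.914

At the golden rule, f'(k) = n + g + δ, so α·k^(α−1) = n + g + δ and k_gold = (α/(n + g + δ))^(1/(1−α)).
k_gold = (0.48/0.117)^(1/0.52) = 4.1026^1.9231 ≈ 15.0999
c_gold = f(k_gold) − (n + g + δ)·k_gold = 3.6805 − 0.117×15.0999 ≈ 1.9138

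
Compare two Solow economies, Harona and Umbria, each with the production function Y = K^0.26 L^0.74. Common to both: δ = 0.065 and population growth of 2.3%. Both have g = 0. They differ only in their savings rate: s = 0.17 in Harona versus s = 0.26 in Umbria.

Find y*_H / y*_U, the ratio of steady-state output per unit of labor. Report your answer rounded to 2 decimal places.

Steady-state y* = [s/(n + δ)]^(α/(1−α)), so the ratio is [ (s_H/(n + δ)_H) / (s_U/(n + δ)_U) ]^0.3514.
s_H/(n + δ)_H = 0.17/0.088 = 1.9318; s_U/(n + δ)_U = 0.26/0.088 = 2.9545.
Ratio = (1.9318/2.9545)^0.3514 = 0.6539^0.3514 ≈ 0.8613

ratio ≈ 0.86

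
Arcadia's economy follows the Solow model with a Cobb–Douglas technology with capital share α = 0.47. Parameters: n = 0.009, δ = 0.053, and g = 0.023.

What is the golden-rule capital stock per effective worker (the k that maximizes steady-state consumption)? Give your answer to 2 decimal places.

k_gold ≈ 25.19

The golden rule sets f'(k) = n + g + δ, i.e. α·k^(α−1) = n + g + δ.
So k^(1−α) = α / (n + g + δ) = 0.47 / 0.085 = 5.5294.
k_gold = 5.5294^(1/0.53) ≈ 25.1930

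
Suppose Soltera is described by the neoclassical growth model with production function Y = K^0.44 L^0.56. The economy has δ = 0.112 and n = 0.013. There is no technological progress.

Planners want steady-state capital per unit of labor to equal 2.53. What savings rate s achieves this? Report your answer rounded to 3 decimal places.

s ≈ 0.210

In steady state, investment equals break-even investment: s·k^α = (n + δ)·k.
So s / (n + δ) = (k*)^(1−α) = 2.53^0.56 = 1.6817.
Therefore s = 1.6817 × (n + δ) = 1.6817 × 0.125 = 0.2102.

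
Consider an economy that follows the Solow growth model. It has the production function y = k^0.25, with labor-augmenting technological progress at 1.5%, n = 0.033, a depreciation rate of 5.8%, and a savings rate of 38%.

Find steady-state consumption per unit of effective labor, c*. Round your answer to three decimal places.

At the steady state, Δk = 0, so s·k^α = (n + g + δ)·k.
Rearranging, k^(1−α) = s / (n + g + δ).
k^0.75 = 0.38 / (0.033 + 0.015 + 0.058) = 0.38 / 0.106 = 3.5849
k* = 3.5849^(1/0.75) ≈ 5.4866
y* = (k*)^α = 5.4866^0.25 ≈ 1.5305
c* = (1 − s)·y* = (1 − 0.38) × 1.5305 ≈ 0.9489

c* ≈ 0.949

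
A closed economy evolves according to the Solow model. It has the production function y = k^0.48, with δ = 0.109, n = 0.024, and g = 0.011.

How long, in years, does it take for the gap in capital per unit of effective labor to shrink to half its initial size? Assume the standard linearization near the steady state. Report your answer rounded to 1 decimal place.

Near the steady state the convergence rate is λ = (1 − α)(n + g + δ).
λ = (1 − 0.48) × 0.144 = 0.52 × 0.144 = 0.07488
Half-life = ln 2 / λ = 0.6931 / 0.07488 ≈ 9.26 years

half-life ≈ 9.3 years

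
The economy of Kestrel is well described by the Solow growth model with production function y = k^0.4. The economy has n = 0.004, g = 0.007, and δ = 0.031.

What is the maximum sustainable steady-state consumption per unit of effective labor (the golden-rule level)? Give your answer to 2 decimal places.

c_gold ≈ 2.70

At the golden rule, f'(k) = n + g + δ, so α·k^(α−1) = n + g + δ and k_gold = (α/(n + g + δ))^(1/(1−α)).
k_gold = (0.4/0.042)^(1/0.6) = 9.5238^1.6667 ≈ 42.7940
c_gold = f(k_gold) − (n + g + δ)·k_gold = 4.4932 − 0.042×42.7940 ≈ 2.6959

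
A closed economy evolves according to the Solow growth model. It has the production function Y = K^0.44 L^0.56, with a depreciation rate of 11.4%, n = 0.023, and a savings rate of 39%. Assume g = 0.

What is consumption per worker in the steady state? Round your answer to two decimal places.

c* = 1.39

At the steady state, Δk = 0, so s·k^α = (n + δ)·k.
Dividing both sides by k: k^(1−α) = s / (n + δ).
k^0.56 = 0.39 / (0.023 + 0.114) = 0.39 / 0.137 = 2.8467
k* = 2.8467^(1/0.56) ≈ 6.4763
y* = (k*)^α = 6.4763^0.44 ≈ 2.2750
c* = (1 − s)·y* = (1 − 0.39) × 2.2750 ≈ 1.3878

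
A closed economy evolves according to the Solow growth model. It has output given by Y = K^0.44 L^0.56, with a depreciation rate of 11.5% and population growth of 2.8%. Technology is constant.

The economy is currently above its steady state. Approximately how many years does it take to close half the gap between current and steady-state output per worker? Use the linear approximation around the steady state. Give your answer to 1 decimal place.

about 8.7 years

Near the steady state the convergence rate is λ = (1 − α)(n + δ).
λ = (1 − 0.44) × 0.143 = 0.56 × 0.143 = 0.08008
Half-life = ln 2 / λ = 0.6931 / 0.08008 ≈ 8.66 years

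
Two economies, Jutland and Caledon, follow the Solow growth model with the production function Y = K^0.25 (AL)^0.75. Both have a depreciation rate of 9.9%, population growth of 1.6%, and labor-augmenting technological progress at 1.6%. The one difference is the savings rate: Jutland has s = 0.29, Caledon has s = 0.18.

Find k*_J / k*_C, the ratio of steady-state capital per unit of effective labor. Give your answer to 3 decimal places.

k*_J / k*_C ≈ 1.889

Steady-state k* = [s/(n + g + δ)]^(1/(1−α)), so the ratio is [ (s_J/(n + g + δ)_J) / (s_C/(n + g + δ)_C) ]^1.3333.
s_J/(n + g + δ)_J = 0.29/0.131 = 2.2137; s_C/(n + g + δ)_C = 0.18/0.131 = 1.3740.
Ratio = (2.2137/1.3740)^1.3333 = 1.6111^1.3333 ≈ 1.8887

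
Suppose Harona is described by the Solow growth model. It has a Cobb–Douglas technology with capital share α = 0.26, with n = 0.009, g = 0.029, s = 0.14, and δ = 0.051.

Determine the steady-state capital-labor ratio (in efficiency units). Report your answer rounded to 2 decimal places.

At the steady state, Δk = 0, so s·k^α = (n + g + δ)·k.
Rearranging, k^(1−α) = s / (n + g + δ).
k^0.74 = 0.14 / (0.009 + 0.029 + 0.051) = 0.14 / 0.089 = 1.5730
k* = 1.5730^(1/0.74) ≈ 1.8444

k* = 1.84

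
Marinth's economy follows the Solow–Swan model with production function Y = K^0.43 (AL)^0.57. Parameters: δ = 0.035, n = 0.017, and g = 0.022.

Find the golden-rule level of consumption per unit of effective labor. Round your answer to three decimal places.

At the golden rule, f'(k) = n + g + δ, so α·k^(α−1) = n + g + δ and k_gold = (α/(n + g + δ))^(1/(1−α)).
k_gold = (0.43/0.074)^(1/0.57) = 5.8108^1.7544 ≈ 21.9167
c_gold = f(k_gold) − (n + g + δ)·k_gold = 3.7717 − 0.074×21.9167 ≈ 2.1499

c_gold ≈ 2.150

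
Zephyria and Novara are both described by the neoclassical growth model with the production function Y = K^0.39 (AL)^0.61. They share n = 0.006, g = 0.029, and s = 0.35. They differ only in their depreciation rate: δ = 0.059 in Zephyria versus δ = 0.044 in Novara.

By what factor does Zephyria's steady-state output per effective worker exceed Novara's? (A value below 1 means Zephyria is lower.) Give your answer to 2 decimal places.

y*_Z / y*_N ≈ 0.89

Steady-state y* = [s/(n + g + δ)]^(α/(1−α)), so the ratio is [ (s_Z/(n + g + δ)_Z) / (s_N/(n + g + δ)_N) ]^0.6393.
s_Z/(n + g + δ)_Z = 0.35/0.094 = 3.7234; s_N/(n + g + δ)_N = 0.35/0.079 = 4.4304.
Ratio = (3.7234/4.4304)^0.6393 = 0.8404^0.6393 ≈ 0.8948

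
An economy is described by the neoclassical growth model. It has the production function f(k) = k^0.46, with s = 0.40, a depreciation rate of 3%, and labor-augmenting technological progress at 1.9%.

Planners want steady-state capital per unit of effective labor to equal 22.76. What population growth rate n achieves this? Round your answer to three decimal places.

At the steady state, Δk = 0, so s·k^α = (n + g + δ)·k.
So s / (n + g + δ) = (k*)^(1−α) = 22.76^0.54 = 5.4060.
Therefore n + g + δ = s / 5.4060 = 0.40 / 5.4060 = 0.0740, so n = 0.0740 − 0.049 = 0.0250.

n ≈ 0.025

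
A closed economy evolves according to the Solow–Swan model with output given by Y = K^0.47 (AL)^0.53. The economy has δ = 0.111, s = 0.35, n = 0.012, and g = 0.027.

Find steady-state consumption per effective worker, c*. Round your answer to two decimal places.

Steady state requires s·f(k) = (n + g + δ)·k, i.e. s·k^α = (n + g + δ)·k.
Dividing both sides by k: k^(1−α) = s / (n + g + δ).
k^0.53 = 0.35 / (0.012 + 0.027 + 0.111) = 0.35 / 0.150 = 2.3333
k* = 2.3333^(1/0.53) ≈ 4.9463
y* = (k*)^α = 4.9463^0.47 ≈ 2.1199
c* = (1 − s)·y* = (1 − 0.35) × 2.1199 ≈ 1.3779

c* = 1.38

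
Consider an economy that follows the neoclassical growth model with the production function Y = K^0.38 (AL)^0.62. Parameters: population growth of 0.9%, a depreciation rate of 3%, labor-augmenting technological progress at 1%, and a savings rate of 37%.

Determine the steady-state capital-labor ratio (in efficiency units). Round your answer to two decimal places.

Steady state requires s·f(k) = (n + g + δ)·k, i.e. s·k^α = (n + g + δ)·k.
Dividing both sides by k: k^(1−α) = s / (n + g + δ).
k^0.62 = 0.37 / (0.009 + 0.010 + 0.030) = 0.37 / 0.049 = 7.5510
k* = 7.5510^(1/0.62) ≈ 26.0697

k* = 26.07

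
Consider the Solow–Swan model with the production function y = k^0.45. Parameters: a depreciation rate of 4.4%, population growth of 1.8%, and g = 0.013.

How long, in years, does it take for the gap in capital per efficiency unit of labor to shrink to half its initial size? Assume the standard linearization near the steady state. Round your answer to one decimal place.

Near the steady state the convergence rate is λ = (1 − α)(n + g + δ).
λ = (1 − 0.45) × 0.075 = 0.55 × 0.075 = 0.04125
Half-life = ln 2 / λ = 0.6931 / 0.04125 ≈ 16.80 years

t_½ ≈ 16.8 years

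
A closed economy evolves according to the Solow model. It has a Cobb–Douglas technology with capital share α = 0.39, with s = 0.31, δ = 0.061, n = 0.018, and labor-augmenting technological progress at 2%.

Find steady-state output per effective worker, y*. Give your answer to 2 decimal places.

y* ≈ 2.07

Steady state requires s·f(k) = (n + g + δ)·k, i.e. s·k^α = (n + g + δ)·k.
Rearranging, k^(1−α) = s / (n + g + δ).
k^0.61 = 0.31 / (0.018 + 0.020 + 0.061) = 0.31 / 0.099 = 3.1313
k* = 3.1313^(1/0.61) ≈ 6.4963
y* = (k*)^α = 6.4963^0.39 ≈ 2.0746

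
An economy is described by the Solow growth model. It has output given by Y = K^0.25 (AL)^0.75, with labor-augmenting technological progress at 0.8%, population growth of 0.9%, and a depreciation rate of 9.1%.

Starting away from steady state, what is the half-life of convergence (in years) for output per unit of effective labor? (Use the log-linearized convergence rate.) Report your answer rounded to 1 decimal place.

about 8.6 years

Near the steady state the convergence rate is λ = (1 − α)(n + g + δ).
λ = (1 − 0.25) × 0.108 = 0.75 × 0.108 = 0.0810
Half-life = ln 2 / λ = 0.6931 / 0.0810 ≈ 8.56 years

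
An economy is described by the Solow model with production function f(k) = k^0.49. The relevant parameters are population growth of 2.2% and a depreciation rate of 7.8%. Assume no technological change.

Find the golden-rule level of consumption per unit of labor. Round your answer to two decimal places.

At the golden rule, f'(k) = n + δ, so α·k^(α−1) = n + δ and k_gold = (α/(n + δ))^(1/(1−α)).
k_gold = (0.49/0.100)^(1/0.51) = 4.9000^1.9608 ≈ 22.5599
c_gold = f(k_gold) − (n + δ)·k_gold = 4.6040 − 0.100×22.5599 ≈ 2.3480

c_gold ≈ 2.35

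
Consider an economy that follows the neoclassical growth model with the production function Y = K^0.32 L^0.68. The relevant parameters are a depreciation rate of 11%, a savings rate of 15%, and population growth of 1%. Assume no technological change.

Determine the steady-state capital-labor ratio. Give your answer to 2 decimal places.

k* ≈ 1.39

At the steady state, Δk = 0, so s·k^α = (n + δ)·k.
Dividing both sides by k: k^(1−α) = s / (n + δ).
k^0.68 = 0.15 / (0.010 + 0.110) = 0.15 / 0.120 = 1.2500
k* = 1.2500^(1/0.68) ≈ 1.3884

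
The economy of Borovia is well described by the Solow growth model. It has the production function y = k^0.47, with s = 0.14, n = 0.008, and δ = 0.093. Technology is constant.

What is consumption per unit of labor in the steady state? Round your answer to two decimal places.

In steady state, investment equals break-even investment: s·k^α = (n + δ)·k.
Dividing both sides by k: k^(1−α) = s / (n + δ).
k^0.53 = 0.14 / (0.008 + 0.093) = 0.14 / 0.101 = 1.3861
k* = 1.3861^(1/0.53) ≈ 1.8516
y* = (k*)^α = 1.8516^0.47 ≈ 1.3358
c* = (1 − s)·y* = (1 − 0.14) × 1.3358 ≈ 1.1488

c* ≈ 1.15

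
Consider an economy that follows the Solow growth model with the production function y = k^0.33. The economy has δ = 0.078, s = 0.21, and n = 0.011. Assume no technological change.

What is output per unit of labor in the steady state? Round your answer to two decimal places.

y* ≈ 1.53

In steady state, investment equals break-even investment: s·k^α = (n + δ)·k.
Dividing both sides by k: k^(1−α) = s / (n + δ).
k^0.67 = 0.21 / (0.011 + 0.078) = 0.21 / 0.089 = 2.3596
k* = 2.3596^(1/0.67) ≈ 3.6014
y* = (k*)^α = 3.6014^0.33 ≈ 1.5263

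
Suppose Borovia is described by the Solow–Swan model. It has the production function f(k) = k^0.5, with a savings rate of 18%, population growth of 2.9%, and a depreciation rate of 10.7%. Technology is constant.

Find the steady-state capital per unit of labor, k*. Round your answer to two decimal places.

In steady state, investment equals break-even investment: s·k^α = (n + δ)·k.
Dividing both sides by k: k^(1−α) = s / (n + δ).
k^0.5 = 0.18 / (0.029 + 0.107) = 0.18 / 0.136 = 1.3235
k* = 1.3235^(1/0.5) ≈ 1.7517

k* = 1.75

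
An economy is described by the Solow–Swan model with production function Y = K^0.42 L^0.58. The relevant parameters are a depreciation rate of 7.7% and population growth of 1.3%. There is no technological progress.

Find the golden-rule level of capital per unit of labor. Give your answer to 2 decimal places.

k_gold ≈ 14.24

The golden rule sets f'(k) = n + δ, i.e. α·k^(α−1) = n + δ.
So k^(1−α) = α / (n + δ) = 0.42 / 0.090 = 4.6667.
k_gold = 4.6667^(1/0.58) ≈ 14.2385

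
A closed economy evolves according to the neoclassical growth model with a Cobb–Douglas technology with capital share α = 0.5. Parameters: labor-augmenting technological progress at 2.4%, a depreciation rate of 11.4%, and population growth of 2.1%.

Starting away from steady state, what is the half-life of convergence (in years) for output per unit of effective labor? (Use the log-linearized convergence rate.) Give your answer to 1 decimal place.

Near the steady state the convergence rate is λ = (1 − α)(n + g + δ).
λ = (1 − 0.5) × 0.159 = 0.5 × 0.159 = 0.0795
Half-life = ln 2 / λ = 0.6931 / 0.0795 ≈ 8.72 years

about 8.7 years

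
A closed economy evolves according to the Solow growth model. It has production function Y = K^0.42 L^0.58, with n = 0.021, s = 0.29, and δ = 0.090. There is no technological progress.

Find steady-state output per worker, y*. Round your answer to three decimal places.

Steady state requires s·f(k) = (n + δ)·k, i.e. s·k^α = (n + δ)·k.
Dividing both sides by k: k^(1−α) = s / (n + δ).
k^0.58 = 0.29 / (0.021 + 0.090) = 0.29 / 0.111 = 2.6126
k* = 2.6126^(1/0.58) ≈ 5.2371
y* = (k*)^α = 5.2371^0.42 ≈ 2.0046

y* = 2.005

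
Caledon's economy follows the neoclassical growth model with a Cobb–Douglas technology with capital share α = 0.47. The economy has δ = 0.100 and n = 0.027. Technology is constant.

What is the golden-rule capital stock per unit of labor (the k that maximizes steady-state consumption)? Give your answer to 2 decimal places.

The golden rule sets f'(k) = n + δ, i.e. α·k^(α−1) = n + δ.
So k^(1−α) = α / (n + δ) = 0.47 / 0.127 = 3.7008.
k_gold = 3.7008^(1/0.53) ≈ 11.8102

k_gold ≈ 11.81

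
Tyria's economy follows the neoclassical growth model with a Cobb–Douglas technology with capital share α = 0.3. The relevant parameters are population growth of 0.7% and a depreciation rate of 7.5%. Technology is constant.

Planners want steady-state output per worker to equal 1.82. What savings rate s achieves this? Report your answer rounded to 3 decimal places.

s ≈ 0.332

At the steady state, Δk = 0, so s·k^α = (n + δ)·k.
Since y* = [s/(n + δ)]^(α/(1−α)), we have s/(n + δ) = (y*)^((1−α)/α) = 1.82^2.3333 = 4.0441.
Therefore s = 4.0441 × (n + δ) = 4.0441 × 0.082 = 0.3316.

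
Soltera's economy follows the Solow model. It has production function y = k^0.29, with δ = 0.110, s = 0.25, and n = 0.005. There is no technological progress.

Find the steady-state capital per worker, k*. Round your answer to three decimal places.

k* = 2.985

In steady state, investment equals break-even investment: s·k^α = (n + δ)·k.
Rearranging, k^(1−α) = s / (n + δ).
k^0.71 = 0.25 / (0.005 + 0.110) = 0.25 / 0.115 = 2.1739
k* = 2.1739^(1/0.71) ≈ 2.9853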